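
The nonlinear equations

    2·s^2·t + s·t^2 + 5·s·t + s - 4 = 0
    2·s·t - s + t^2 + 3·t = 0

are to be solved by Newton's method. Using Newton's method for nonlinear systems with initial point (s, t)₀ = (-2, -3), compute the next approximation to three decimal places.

At (-2, -3): F = (-18.000, 14.000).
Jacobian J = [[4·s·t + t^2 + 5·t + 1, 2·s^2 + 2·s·t + 5·s], [2·t - 1, 2·s + 2·t + 3]].
At the point, J = [[19.000, 10.000], [-7.000, -7.000]] (det J = -63.000).
Solving J·Δ = −F gives Δ = (-0.222, 2.222).
Then the next iterate is (s, t)₁ = (-2.222, -0.778).

(-2.222, -0.778)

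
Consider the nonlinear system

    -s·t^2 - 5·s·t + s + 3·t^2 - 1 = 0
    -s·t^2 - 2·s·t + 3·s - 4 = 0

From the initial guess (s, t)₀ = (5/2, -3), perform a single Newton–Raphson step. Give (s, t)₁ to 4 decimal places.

At (5/2, -3): F = (43.5000, -4.0000).
Jacobian J = [[-t^2 - 5·t + 1, -2·s·t - 5·s + 6·t], [-t^2 - 2·t + 3, -2·s·t - 2·s]].
At the point, J = [[7.0000, -15.5000], [0.0000, 10.0000]] (det J = 70.0000).
Solving J·Δ = −F gives Δ = (-5.3286, 0.4000).
Then the next iterate is (s, t)₁ = (-2.8286, -2.6000).

(-2.8286, -2.6000)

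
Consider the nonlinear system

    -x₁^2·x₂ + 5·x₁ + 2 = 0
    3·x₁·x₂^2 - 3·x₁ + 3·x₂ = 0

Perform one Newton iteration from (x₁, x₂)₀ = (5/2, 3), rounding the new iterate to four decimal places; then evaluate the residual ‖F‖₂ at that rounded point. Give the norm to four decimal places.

9.9759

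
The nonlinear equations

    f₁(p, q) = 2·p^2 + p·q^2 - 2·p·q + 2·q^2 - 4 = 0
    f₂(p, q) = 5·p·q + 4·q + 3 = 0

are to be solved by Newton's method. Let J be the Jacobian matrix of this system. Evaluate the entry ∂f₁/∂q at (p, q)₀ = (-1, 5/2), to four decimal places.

7.0000

∂f₁/∂q = 2·p·q - 2·p + 4·q.
At (-1, 5/2) this is 7.0000.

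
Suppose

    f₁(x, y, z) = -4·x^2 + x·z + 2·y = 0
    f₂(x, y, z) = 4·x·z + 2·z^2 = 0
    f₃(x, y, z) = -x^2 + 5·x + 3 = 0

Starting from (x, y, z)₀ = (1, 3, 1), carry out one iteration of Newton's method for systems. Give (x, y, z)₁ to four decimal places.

At (1, 3, 1): F = (3.0000, 6.0000, 7.0000).
Jacobian J = [[-8·x + z, 2, x], [4·z, 0, 4·x + 4·z], [-2·x + 5, 0, 0]].
At the point, J = [[-7.0000, 2.0000, 1.0000], [4.0000, 0.0000, 8.0000], [3.0000, 0.0000, 0.0000]] (det J = 48.0000).
Solving J·Δ = −F gives Δ = (-2.3333, -9.8750, 0.4167).
Then the next iterate is (x, y, z)₁ = (-1.3333, -6.8750, 1.4167).

(-1.3333, -6.8750, 1.4167)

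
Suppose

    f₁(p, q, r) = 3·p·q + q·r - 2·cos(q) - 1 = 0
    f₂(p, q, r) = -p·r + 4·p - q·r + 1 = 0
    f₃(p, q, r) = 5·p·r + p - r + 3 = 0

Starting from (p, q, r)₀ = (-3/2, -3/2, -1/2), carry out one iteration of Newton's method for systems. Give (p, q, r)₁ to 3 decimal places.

At (-3/2, -3/2, -1/2): F = (6.35853, -6.500, 5.750).
Jacobian J = [[3·q, 3·p + r + 2·sin(q), q], [-r + 4, -r, -p - q], [5·r + 1, 0, 5·p - 1]].
At the point, J = [[-4.500, -6.99499, -1.500], [4.500, 0.500, 3.000], [-1.500, 0.000, -8.500]] (det J = -218.08091).
Solving J·Δ = −F gives Δ = (1.115, 0.089, 0.480).
Then the next iterate is (p, q, r)₁ = (-0.385, -1.411, -0.020).

(-0.385, -1.411, -0.020)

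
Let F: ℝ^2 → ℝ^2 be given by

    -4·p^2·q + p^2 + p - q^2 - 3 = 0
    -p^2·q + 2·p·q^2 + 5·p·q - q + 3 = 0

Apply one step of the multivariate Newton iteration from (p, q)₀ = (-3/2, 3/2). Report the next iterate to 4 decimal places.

At (-3/2, 3/2): F = (-18.0000, -19.8750).
Jacobian J = [[-8·p·q + 2·p + 1, -4·p^2 - 2·q], [-2·p·q + 2·q^2 + 5·q, -p^2 + 4·p·q + 5·p - 1]].
At the point, J = [[16.0000, -12.0000], [16.5000, -19.7500]] (det J = -118.0000).
Solving J·Δ = −F gives Δ = (0.9915, -0.1780).
Then the next iterate is (p, q)₁ = (-0.5085, 1.3220).

(-0.5085, 1.3220)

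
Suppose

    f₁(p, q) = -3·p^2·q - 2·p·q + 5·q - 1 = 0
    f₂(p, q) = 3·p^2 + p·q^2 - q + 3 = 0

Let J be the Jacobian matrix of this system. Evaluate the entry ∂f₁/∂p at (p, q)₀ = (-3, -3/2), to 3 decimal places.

-24.000

∂f₁/∂p = -6·p·q - 2·q.
At (-3, -3/2) this is -24.000.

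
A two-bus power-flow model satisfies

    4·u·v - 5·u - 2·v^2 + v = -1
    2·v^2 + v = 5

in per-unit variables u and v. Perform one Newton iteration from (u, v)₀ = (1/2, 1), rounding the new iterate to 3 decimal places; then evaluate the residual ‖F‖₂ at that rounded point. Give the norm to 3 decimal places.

At (1/2, 1): F = (-0.500, -2.000).
Jacobian J = [[4·v - 5, 4·u - 4·v + 1], [0, 4·v + 1]].
At the point, J = [[-1.000, -1.000], [0.000, 5.000]] (det J = -5.000).
Solving J·Δ = −F gives Δ = (-0.900, 0.400).
Then the next iterate is (u, v)₁ = (-0.400, 1.400).
Re-evaluating at (-0.400, 1.400): F = (-1.760, 0.320), so ‖F‖₂ = 1.789.

1.789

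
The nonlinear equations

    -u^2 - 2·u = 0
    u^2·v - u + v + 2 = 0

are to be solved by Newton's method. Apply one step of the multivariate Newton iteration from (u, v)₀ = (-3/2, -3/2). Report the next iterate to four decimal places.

(-2.2500, -0.2692)

At (-3/2, -3/2): F = (0.7500, -1.3750).
Jacobian J = [[-2·u - 2, 0], [2·u·v - 1, u^2 + 1]].
At the point, J = [[1.0000, 0.0000], [3.5000, 3.2500]] (det J = 3.2500).
Solving J·Δ = −F gives Δ = (-0.7500, 1.2308).
Then the next iterate is (u, v)₁ = (-2.2500, -0.2692).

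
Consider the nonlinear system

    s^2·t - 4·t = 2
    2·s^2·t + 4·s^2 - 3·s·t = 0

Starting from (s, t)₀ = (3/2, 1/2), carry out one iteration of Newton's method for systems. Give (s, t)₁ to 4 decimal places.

(0.8333, -1.7143)

At (3/2, 1/2): F = (-2.8750, 9.0000).
Jacobian J = [[2·s·t, s^2 - 4], [4·s·t + 8·s - 3·t, 2·s^2 - 3·s]].
At the point, J = [[1.5000, -1.7500], [13.5000, 0.0000]] (det J = 23.6250).
Solving J·Δ = −F gives Δ = (-0.6667, -2.2143).
Then the next iterate is (s, t)₁ = (0.8333, -1.7143).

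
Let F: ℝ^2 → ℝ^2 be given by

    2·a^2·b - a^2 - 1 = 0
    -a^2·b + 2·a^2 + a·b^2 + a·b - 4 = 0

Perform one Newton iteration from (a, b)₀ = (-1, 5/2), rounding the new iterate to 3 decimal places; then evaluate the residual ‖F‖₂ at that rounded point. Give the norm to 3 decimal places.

2.819

At (-1, 5/2): F = (3.000, -13.250).
Jacobian J = [[4·a·b - 2·a, 2·a^2], [-2·a·b + 4·a + b^2 + b, -a^2 + 2·a·b + a]].
At the point, J = [[-8.000, 2.000], [9.750, -7.000]] (det J = 36.500).
Solving J·Δ = −F gives Δ = (-0.151, -2.103).
Then the next iterate is (a, b)₁ = (-1.151, 0.397).
Re-evaluating at (-1.151, 0.397): F = (-1.27291, -2.51470), so ‖F‖₂ = 2.819.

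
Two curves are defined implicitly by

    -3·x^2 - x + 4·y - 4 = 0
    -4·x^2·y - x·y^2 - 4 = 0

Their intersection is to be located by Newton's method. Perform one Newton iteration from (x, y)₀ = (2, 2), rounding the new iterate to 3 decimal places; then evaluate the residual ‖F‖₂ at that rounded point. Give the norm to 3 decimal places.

14.056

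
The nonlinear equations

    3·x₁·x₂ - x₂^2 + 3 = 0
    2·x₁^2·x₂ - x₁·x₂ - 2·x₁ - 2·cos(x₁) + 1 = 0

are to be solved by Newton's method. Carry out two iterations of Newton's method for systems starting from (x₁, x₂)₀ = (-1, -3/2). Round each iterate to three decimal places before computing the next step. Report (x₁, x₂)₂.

At (-1, -3/2): F = (5.250, -2.58060).
Jacobian J = [[3·x₂, 3·x₁ - 2·x₂], [4·x₁·x₂ - x₂ + 2·sin(x₁) - 2, 2·x₁^2 - x₁]].
At the point, J = [[-4.500, 0.000], [3.81706, 3.000]] (det J = -13.500).
Solving J·Δ = −F gives Δ = (1.167, -0.624).
Then the next iterate is (x₁, x₂)₁ = (0.167, -2.124).
Round to (0.167, -2.124) and repeat: F = (-2.57550, -1.06994), J = [[-6.372, 4.749], [-0.96238, -0.11122]].
Δ = (-1.017, -0.822), so (x₁, x₂)₂ = (-0.850, -2.946).

(-0.850, -2.946)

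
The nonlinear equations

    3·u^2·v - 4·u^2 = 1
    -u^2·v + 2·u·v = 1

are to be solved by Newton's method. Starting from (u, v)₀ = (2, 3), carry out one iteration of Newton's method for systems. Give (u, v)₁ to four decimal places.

At (2, 3): F = (19.0000, -1.0000).
Jacobian J = [[6·u·v - 8·u, 3·u^2], [-2·u·v + 2·v, -u^2 + 2·u]].
At the point, J = [[20.0000, 12.0000], [-6.0000, 0.0000]] (det J = 72.0000).
Solving J·Δ = −F gives Δ = (-0.1667, -1.3056).
Then the next iterate is (u, v)₁ = (1.8333, 1.6944).

(1.8333, 1.6944)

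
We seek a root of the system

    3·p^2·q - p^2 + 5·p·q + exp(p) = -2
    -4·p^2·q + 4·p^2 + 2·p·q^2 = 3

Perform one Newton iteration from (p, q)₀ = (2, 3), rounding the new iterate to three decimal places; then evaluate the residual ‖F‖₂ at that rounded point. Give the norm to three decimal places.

At (2, 3): F = (71.38906, 1.000).
Jacobian J = [[6·p·q - 2·p + 5·q + exp(p), 3·p^2 + 5·p], [-8·p·q + 8·p + 2·q^2, -4·p^2 + 4·p·q]].
At the point, J = [[54.38906, 22.000], [-14.000, 8.000]] (det J = 743.11245).
Solving J·Δ = −F gives Δ = (-0.739, -1.418).
Then the next iterate is (p, q)₁ = (1.261, 1.582).
Re-evaluating at (1.261, 1.582): F = (21.46005, -0.38993), so ‖F‖₂ = 21.464.

21.464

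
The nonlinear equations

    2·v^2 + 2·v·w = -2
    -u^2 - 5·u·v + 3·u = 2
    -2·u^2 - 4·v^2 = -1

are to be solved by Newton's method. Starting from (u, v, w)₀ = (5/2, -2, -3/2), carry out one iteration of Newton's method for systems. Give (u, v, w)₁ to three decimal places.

(-12.250, -9.500, 23.125)

At (5/2, -2, -3/2): F = (16.000, 24.250, -27.500).
Jacobian J = [[0, 4·v + 2·w, 2·v], [-2·u - 5·v + 3, -5·u, 0], [-4·u, -8·v, 0]].
At the point, J = [[0.000, -11.000, -4.000], [8.000, -12.500, 0.000], [-10.000, 16.000, 0.000]] (det J = -12.000).
Solving J·Δ = −F gives Δ = (-14.750, -7.500, 24.625).
Then the next iterate is (u, v, w)₁ = (-12.250, -9.500, 23.125).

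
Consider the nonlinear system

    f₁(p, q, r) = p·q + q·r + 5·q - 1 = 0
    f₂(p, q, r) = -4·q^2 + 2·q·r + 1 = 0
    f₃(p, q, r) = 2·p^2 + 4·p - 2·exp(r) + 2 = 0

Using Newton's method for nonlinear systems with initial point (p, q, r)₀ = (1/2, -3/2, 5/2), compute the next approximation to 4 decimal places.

(-3.2023, -0.8930, 0.7730)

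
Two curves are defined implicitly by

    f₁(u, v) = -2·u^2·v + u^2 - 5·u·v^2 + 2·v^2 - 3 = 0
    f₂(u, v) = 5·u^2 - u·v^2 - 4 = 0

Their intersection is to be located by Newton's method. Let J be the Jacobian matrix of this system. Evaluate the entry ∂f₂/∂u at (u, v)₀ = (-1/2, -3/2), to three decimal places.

-7.250

∂f₂/∂u = 10·u - v^2.
At (-1/2, -3/2) this is -7.250.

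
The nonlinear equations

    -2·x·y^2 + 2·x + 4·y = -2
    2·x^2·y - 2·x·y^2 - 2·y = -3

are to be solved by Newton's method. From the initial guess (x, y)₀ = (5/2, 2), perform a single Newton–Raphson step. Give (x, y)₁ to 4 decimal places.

(2.0522, 1.8554)

At (5/2, 2): F = (-5.0000, 4.0000).
Jacobian J = [[-2·y^2 + 2, -4·x·y + 4], [4·x·y - 2·y^2, 2·x^2 - 4·x·y - 2]].
At the point, J = [[-6.0000, -16.0000], [12.0000, -9.5000]] (det J = 249.0000).
Solving J·Δ = −F gives Δ = (-0.4478, -0.1446).
Then the next iterate is (x, y)₁ = (2.0522, 1.8554).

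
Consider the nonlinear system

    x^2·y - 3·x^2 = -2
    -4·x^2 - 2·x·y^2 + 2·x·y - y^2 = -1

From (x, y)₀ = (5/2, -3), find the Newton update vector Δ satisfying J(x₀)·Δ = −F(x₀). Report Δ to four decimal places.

At (5/2, -3): F = (-35.5000, -93.0000).
Jacobian J = [[2·x·y - 6·x, x^2], [-8·x - 2·y^2 + 2·y, -4·x·y + 2·x - 2·y]].
At the point, J = [[-30.0000, 6.2500], [-44.0000, 41.0000]] (det J = -955.0000).
Solving J·Δ = −F gives Δ = (-0.9154, 1.2859).

(-0.9154, 1.2859)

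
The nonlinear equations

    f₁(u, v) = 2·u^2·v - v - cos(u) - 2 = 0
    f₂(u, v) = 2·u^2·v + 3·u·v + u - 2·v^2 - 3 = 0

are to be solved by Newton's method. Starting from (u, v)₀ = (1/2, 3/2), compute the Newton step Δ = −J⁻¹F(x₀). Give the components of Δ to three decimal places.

(1.294, 1.750)

At (1/2, 3/2): F = (-3.62758, -4.000).
Jacobian J = [[4·u·v + sin(u), 2·u^2 - 1], [4·u·v + 3·v + 1, 2·u^2 + 3·u - 4·v]].
At the point, J = [[3.47943, -0.500], [8.500, -4.000]] (det J = -9.66770).
Solving J·Δ = −F gives Δ = (1.294, 1.750).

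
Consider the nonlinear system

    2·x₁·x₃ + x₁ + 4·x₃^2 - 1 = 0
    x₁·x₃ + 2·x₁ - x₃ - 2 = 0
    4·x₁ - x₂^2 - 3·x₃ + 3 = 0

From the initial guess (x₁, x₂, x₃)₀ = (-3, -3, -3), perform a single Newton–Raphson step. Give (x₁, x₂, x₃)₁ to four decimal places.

(-11.0000, 5.3333, 0.0000)

At (-3, -3, -3): F = (50.0000, 4.0000, -9.0000).
Jacobian J = [[2·x₃ + 1, 0, 2·x₁ + 8·x₃], [x₃ + 2, 0, x₁ - 1], [4, -2·x₂, -3]].
At the point, J = [[-5.0000, 0.0000, -30.0000], [-1.0000, 0.0000, -4.0000], [4.0000, 6.0000, -3.0000]] (det J = 60.0000).
Solving J·Δ = −F gives Δ = (-8.0000, 8.3333, 3.0000).
Then the next iterate is (x₁, x₂, x₃)₁ = (-11.0000, 5.3333, 0.0000).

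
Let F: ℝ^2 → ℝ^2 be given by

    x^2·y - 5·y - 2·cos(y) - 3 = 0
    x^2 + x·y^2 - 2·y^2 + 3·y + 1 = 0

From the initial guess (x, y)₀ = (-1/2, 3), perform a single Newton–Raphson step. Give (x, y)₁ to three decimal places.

(-2.291, 0.785)

At (-1/2, 3): F = (-15.27002, -12.250).
Jacobian J = [[2·x·y, x^2 + 2·sin(y) - 5], [2·x + y^2, 2·x·y - 4·y + 3]].
At the point, J = [[-3.000, -4.46776], [8.000, -12.000]] (det J = 71.74208).
Solving J·Δ = −F gives Δ = (-1.791, -2.215).
Then the next iterate is (x, y)₁ = (-2.291, 0.785).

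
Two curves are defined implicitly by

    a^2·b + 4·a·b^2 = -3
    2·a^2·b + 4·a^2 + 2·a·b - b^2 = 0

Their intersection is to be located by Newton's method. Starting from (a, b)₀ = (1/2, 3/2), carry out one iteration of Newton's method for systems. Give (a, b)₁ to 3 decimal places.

At (1/2, 3/2): F = (7.875, 1.000).
Jacobian J = [[2·a·b + 4·b^2, a^2 + 8·a·b], [4·a·b + 8·a + 2·b, 2·a^2 + 2·a - 2·b]].
At the point, J = [[10.500, 6.250], [10.000, -1.500]] (det J = -78.250).
Solving J·Δ = −F gives Δ = (-0.231, -0.872).
Then the next iterate is (a, b)₁ = (0.269, 0.628).

(0.269, 0.628)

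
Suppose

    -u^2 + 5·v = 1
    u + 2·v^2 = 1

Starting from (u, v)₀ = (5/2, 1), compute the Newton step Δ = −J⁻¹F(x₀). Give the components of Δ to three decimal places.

At (5/2, 1): F = (-2.250, 3.500).
Jacobian J = [[-2·u, 5], [1, 4·v]].
At the point, J = [[-5.000, 5.000], [1.000, 4.000]] (det J = -25.000).
Solving J·Δ = −F gives Δ = (-1.060, -0.610).

(-1.060, -0.610)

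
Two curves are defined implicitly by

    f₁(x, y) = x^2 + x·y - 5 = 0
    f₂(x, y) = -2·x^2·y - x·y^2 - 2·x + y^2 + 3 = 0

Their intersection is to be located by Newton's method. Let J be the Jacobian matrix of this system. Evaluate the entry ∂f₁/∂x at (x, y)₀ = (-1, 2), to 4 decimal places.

0.0000

∂f₁/∂x = 2·x + y.
At (-1, 2) this is 0.0000.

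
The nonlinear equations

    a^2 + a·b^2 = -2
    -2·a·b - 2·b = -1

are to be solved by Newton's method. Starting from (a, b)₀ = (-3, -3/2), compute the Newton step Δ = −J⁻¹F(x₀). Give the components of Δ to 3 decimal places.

(1.476, 0.143)

At (-3, -3/2): F = (4.250, -5.000).
Jacobian J = [[2·a + b^2, 2·a·b], [-2·b, -2·a - 2]].
At the point, J = [[-3.750, 9.000], [3.000, 4.000]] (det J = -42.000).
Solving J·Δ = −F gives Δ = (1.476, 0.143).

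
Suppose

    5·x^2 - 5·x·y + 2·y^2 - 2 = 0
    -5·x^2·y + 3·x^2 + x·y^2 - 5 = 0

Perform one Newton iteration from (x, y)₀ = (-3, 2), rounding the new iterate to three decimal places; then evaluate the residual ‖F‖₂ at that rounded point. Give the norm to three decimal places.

At (-3, 2): F = (81.000, -80.000).
Jacobian J = [[10·x - 5·y, -5·x + 4·y], [-10·x·y + 6·x + y^2, -5·x^2 + 2·x·y]].
At the point, J = [[-40.000, 23.000], [46.000, -57.000]] (det J = 1222.000).
Solving J·Δ = −F gives Δ = (2.273, 0.430).
Then the next iterate is (x, y)₁ = (-0.727, 2.430).
Re-evaluating at (-0.727, 2.430): F = (21.28550, -14.12890), so ‖F‖₂ = 25.548.

25.548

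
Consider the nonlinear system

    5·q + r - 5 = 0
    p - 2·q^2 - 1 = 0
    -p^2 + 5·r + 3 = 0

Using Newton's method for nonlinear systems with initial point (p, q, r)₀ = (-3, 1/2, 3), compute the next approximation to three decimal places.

(6.654, 3.077, -10.385)

At (-3, 1/2, 3): F = (0.500, -4.500, 9.000).
Jacobian J = [[0, 5, 1], [1, -4·q, 0], [-2·p, 0, 5]].
At the point, J = [[0.000, 5.000, 1.000], [1.000, -2.000, 0.000], [6.000, 0.000, 5.000]] (det J = -13.000).
Solving J·Δ = −F gives Δ = (9.654, 2.577, -13.385).
Then the next iterate is (p, q, r)₁ = (6.654, 3.077, -10.385).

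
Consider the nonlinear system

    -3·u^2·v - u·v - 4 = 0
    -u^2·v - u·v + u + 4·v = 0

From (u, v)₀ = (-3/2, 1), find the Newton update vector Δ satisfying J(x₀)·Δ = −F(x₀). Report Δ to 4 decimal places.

(0.5000, -1.0000)

At (-3/2, 1): F = (-9.2500, 1.7500).
Jacobian J = [[-6·u·v - v, -3·u^2 - u], [-2·u·v - v + 1, -u^2 - u + 4]].
At the point, J = [[8.0000, -5.2500], [3.0000, 3.2500]] (det J = 41.7500).
Solving J·Δ = −F gives Δ = (0.5000, -1.0000).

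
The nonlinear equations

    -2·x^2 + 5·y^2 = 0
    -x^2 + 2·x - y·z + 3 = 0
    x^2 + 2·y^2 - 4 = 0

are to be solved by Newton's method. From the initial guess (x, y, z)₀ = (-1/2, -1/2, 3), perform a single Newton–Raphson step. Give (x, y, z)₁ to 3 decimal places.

(-2.472, -1.139, 4.500)

At (-1/2, -1/2, 3): F = (0.750, 3.250, -3.250).
Jacobian J = [[-4·x, 10·y, 0], [-2·x + 2, -z, -y], [2·x, 4·y, 0]].
At the point, J = [[2.000, -5.000, 0.000], [3.000, -3.000, 0.500], [-1.000, -2.000, 0.000]] (det J = 4.500).
Solving J·Δ = −F gives Δ = (-1.972, -0.639, 1.500).
Then the next iterate is (x, y, z)₁ = (-2.472, -1.139, 4.500).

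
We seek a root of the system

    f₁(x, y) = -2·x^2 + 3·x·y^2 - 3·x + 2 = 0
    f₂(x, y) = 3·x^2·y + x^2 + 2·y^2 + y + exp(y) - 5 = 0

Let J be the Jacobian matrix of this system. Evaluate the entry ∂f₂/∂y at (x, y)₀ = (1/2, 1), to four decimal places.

∂f₂/∂y = 3·x^2 + 4·y + exp(y) + 1.
At (1/2, 1) this is 8.4683.

8.4683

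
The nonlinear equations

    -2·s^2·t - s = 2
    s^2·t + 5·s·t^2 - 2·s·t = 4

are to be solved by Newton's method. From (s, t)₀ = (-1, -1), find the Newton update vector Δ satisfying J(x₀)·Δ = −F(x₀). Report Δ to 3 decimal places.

(-0.234, 1.085)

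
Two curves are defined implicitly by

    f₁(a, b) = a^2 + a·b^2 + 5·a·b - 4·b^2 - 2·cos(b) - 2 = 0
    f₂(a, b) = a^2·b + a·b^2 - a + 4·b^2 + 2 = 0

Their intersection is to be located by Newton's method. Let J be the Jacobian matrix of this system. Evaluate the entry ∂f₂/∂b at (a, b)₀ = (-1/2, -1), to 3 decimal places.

∂f₂/∂b = a^2 + 2·a·b + 8·b.
At (-1/2, -1) this is -6.750.

-6.750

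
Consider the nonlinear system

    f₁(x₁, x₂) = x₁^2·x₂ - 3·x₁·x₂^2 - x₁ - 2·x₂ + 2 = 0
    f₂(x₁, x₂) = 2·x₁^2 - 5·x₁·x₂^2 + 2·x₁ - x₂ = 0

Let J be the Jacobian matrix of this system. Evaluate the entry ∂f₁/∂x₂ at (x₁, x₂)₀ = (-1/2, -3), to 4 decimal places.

-10.7500

∂f₁/∂x₂ = x₁^2 - 6·x₁·x₂ - 2.
At (-1/2, -3) this is -10.7500.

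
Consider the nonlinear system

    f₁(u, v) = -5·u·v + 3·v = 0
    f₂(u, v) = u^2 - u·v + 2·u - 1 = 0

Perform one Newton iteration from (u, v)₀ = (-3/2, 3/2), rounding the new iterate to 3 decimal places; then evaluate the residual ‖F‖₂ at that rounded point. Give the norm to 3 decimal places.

14.615

At (-3/2, 3/2): F = (15.750, 0.500).
Jacobian J = [[-5·v, -5·u + 3], [2·u - v + 2, -u]].
At the point, J = [[-7.500, 10.500], [-2.500, 1.500]] (det J = 15.000).
Solving J·Δ = −F gives Δ = (-1.225, -2.375).
Then the next iterate is (u, v)₁ = (-2.725, -0.875).
Re-evaluating at (-2.725, -0.875): F = (-14.54688, -1.40875), so ‖F‖₂ = 14.615.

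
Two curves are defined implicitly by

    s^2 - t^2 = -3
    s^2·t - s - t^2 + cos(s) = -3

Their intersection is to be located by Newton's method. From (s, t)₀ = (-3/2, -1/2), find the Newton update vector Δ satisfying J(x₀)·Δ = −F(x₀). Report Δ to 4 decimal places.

(1.1606, -1.5181)

At (-3/2, -1/2): F = (5.0000, 3.195737).
Jacobian J = [[2·s, -2·t], [2·s·t - sin(s) - 1, s^2 - 2·t]].
At the point, J = [[-3.0000, 1.0000], [1.497495, 3.2500]] (det J = -11.247495).
Solving J·Δ = −F gives Δ = (1.1606, -1.5181).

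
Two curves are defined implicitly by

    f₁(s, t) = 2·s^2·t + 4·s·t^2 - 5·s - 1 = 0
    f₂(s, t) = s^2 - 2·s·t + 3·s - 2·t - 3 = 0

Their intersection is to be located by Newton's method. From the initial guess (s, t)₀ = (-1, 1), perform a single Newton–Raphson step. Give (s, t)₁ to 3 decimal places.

(-6.000, 5.500)

At (-1, 1): F = (2.000, -5.000).
Jacobian J = [[4·s·t + 4·t^2 - 5, 2·s^2 + 8·s·t], [2·s - 2·t + 3, -2·s - 2]].
At the point, J = [[-5.000, -6.000], [-1.000, 0.000]] (det J = -6.000).
Solving J·Δ = −F gives Δ = (-5.000, 4.500).
Then the next iterate is (s, t)₁ = (-6.000, 5.500).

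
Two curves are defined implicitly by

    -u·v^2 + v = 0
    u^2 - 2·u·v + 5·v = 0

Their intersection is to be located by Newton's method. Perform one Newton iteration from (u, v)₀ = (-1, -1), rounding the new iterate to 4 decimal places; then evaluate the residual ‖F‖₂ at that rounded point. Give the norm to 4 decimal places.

2.2061

At (-1, -1): F = (0.0000, -6.0000).
Jacobian J = [[-v^2, -2·u·v + 1], [2·u - 2·v, -2·u + 5]].
At the point, J = [[-1.0000, -1.0000], [0.0000, 7.0000]] (det J = -7.0000).
Solving J·Δ = −F gives Δ = (-0.8571, 0.8571).
Then the next iterate is (u, v)₁ = (-1.8571, -0.1429).
Re-evaluating at (-1.8571, -0.1429): F = (-0.104977, 2.203561), so ‖F‖₂ = 2.2061.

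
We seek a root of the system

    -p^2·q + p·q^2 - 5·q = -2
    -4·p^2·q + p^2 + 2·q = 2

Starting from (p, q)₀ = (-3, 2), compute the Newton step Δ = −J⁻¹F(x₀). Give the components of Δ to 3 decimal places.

(0.536, -1.131)

At (-3, 2): F = (-38.000, -61.000).
Jacobian J = [[-2·p·q + q^2, -p^2 + 2·p·q - 5], [-8·p·q + 2·p, -4·p^2 + 2]].
At the point, J = [[16.000, -26.000], [42.000, -34.000]] (det J = 548.000).
Solving J·Δ = −F gives Δ = (0.536, -1.131).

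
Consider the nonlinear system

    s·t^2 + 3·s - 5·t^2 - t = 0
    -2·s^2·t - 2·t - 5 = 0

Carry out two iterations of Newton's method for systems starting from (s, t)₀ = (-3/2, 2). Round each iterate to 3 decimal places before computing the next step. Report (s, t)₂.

(3.917, 1.806)

At (-3/2, 2): F = (-32.500, -18.000).
Jacobian J = [[t^2 + 3, 2·s·t - 10·t - 1], [-4·s·t, -2·s^2 - 2]].
At the point, J = [[7.000, -27.000], [12.000, -6.500]] (det J = 278.500).
Solving J·Δ = −F gives Δ = (0.987, -0.948).
Then the next iterate is (s, t)₁ = (-0.513, 1.052).
Round to (-0.513, 1.052) and repeat: F = (-8.69226, -7.65771), J = [[4.10670, -12.59935], [2.15870, -2.52634]].
Δ = (4.430, 0.754), so (s, t)₂ = (3.917, 1.806).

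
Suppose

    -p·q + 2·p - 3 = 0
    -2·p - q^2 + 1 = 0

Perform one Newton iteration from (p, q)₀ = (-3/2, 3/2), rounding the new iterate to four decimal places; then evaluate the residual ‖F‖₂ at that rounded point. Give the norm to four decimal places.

32.0234

At (-3/2, 3/2): F = (-3.7500, 1.7500).
Jacobian J = [[-q + 2, -p], [-2, -2·q]].
At the point, J = [[0.5000, 1.5000], [-2.0000, -3.0000]] (det J = 1.5000).
Solving J·Δ = −F gives Δ = (-5.7500, 4.4167).
Then the next iterate is (p, q)₁ = (-7.2500, 5.9167).
Re-evaluating at (-7.2500, 5.9167): F = (25.396075, -19.507339), so ‖F‖₂ = 32.0234.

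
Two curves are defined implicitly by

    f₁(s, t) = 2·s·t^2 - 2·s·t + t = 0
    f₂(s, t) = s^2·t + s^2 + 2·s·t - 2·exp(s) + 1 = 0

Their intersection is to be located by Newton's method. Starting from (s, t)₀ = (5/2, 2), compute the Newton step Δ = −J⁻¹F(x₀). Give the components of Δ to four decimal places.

At (5/2, 2): F = (12.0000, 5.385012).
Jacobian J = [[2·t^2 - 2·t, 4·s·t - 2·s + 1], [2·s·t + 2·s + 2·t - 2·exp(s), s^2 + 2·s]].
At the point, J = [[4.0000, 16.0000], [-5.364988, 11.2500]] (det J = 130.839807).
Solving J·Δ = −F gives Δ = (-0.3733, -0.6567).

(-0.3733, -0.6567)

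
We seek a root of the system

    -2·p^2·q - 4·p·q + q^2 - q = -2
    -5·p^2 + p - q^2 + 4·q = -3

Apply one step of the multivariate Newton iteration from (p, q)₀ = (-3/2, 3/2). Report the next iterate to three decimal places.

At (-3/2, 3/2): F = (5.000, -6.000).
Jacobian J = [[-4·p·q - 4·q, -2·p^2 - 4·p + 2·q - 1], [-10·p + 1, -2·q + 4]].
At the point, J = [[3.000, 3.500], [16.000, 1.000]] (det J = -53.000).
Solving J·Δ = −F gives Δ = (0.491, -1.849).
Then the next iterate is (p, q)₁ = (-1.009, -0.349).

(-1.009, -0.349)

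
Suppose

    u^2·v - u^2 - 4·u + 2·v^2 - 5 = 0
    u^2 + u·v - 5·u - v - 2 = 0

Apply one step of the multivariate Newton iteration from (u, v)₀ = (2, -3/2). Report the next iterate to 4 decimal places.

At (2, -3/2): F = (-18.5000, -9.5000).
Jacobian J = [[2·u·v - 2·u - 4, u^2 + 4·v], [2·u + v - 5, u - 1]].
At the point, J = [[-14.0000, -2.0000], [-2.5000, 1.0000]] (det J = -19.0000).
Solving J·Δ = −F gives Δ = (-1.9737, 4.5658).
Then the next iterate is (u, v)₁ = (0.0263, 3.0658).

(0.0263, 3.0658)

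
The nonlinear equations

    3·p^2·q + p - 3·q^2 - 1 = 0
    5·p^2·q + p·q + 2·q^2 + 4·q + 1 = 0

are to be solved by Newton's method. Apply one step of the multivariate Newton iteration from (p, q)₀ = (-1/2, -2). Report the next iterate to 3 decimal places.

At (-1/2, -2): F = (-15.000, -0.500).
Jacobian J = [[6·p·q + 1, 3·p^2 - 6·q], [10·p·q + q, 5·p^2 + p + 4·q + 4]].
At the point, J = [[7.000, 12.750], [8.000, -3.250]] (det J = -124.750).
Solving J·Δ = −F gives Δ = (0.442, 0.934).
Then the next iterate is (p, q)₁ = (-0.058, -1.066).

(-0.058, -1.066)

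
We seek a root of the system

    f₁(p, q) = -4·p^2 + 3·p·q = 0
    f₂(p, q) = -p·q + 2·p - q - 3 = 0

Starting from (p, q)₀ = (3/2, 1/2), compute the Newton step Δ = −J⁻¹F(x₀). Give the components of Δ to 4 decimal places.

At (3/2, 1/2): F = (-6.7500, -1.2500).
Jacobian J = [[-8·p + 3·q, 3·p], [-q + 2, -p - 1]].
At the point, J = [[-10.5000, 4.5000], [1.5000, -2.5000]] (det J = 19.5000).
Solving J·Δ = −F gives Δ = (-1.1538, -1.1923).

(-1.1538, -1.1923)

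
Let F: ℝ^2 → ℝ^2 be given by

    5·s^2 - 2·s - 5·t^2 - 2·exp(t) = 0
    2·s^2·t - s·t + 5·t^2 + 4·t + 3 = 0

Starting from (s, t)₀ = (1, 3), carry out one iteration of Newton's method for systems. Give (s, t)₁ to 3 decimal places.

(-0.695, 1.636)

At (1, 3): F = (-82.17107, 63.000).
Jacobian J = [[10·s - 2, -10·t - 2·exp(t)], [4·s·t - t, 2·s^2 - s + 10·t + 4]].
At the point, J = [[8.000, -70.17107], [9.000, 35.000]] (det J = 911.53966).
Solving J·Δ = −F gives Δ = (-1.695, -1.364).
Then the next iterate is (s, t)₁ = (-0.695, 1.636).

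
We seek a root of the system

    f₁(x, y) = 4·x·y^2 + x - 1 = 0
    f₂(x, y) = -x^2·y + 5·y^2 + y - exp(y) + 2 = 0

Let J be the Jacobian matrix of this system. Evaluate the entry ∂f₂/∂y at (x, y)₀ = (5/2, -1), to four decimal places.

-15.6179

∂f₂/∂y = -x^2 + 10·y - exp(y) + 1.
At (5/2, -1) this is -15.6179.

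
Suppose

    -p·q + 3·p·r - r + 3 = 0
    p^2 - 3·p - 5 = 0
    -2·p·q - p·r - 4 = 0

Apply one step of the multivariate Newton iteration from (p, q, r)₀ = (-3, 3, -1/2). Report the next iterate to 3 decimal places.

At (-3, 3, -1/2): F = (17.000, 13.000, 12.500).
Jacobian J = [[-q + 3·r, -p, 3·p - 1], [2·p - 3, 0, 0], [-2·q - r, -2·p, -p]].
At the point, J = [[-4.500, 3.000, -10.000], [-9.000, 0.000, 0.000], [-5.500, 6.000, 3.000]] (det J = 621.000).
Solving J·Δ = −F gives Δ = (1.444, -1.117, 0.715).
Then the next iterate is (p, q, r)₁ = (-1.556, 1.883, 0.215).

(-1.556, 1.883, 0.215)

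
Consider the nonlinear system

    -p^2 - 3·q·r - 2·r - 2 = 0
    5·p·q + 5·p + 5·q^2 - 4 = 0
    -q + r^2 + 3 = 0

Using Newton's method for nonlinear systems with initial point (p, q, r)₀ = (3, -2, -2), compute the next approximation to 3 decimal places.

(2.182, -0.982, -0.005)

At (3, -2, -2): F = (-19.000, 1.000, 9.000).
Jacobian J = [[-2·p, -3·r, -3·q - 2], [5·q + 5, 5·p + 10·q, 0], [0, -1, 2·r]].
At the point, J = [[-6.000, 6.000, 4.000], [-5.000, -5.000, 0.000], [0.000, -1.000, -4.000]] (det J = -220.000).
Solving J·Δ = −F gives Δ = (-0.818, 1.018, 1.995).
Then the next iterate is (p, q, r)₁ = (2.182, -0.982, -0.005).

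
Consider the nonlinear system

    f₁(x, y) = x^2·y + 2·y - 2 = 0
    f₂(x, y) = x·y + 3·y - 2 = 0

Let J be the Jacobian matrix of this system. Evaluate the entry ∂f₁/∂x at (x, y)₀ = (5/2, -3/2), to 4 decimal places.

-7.5000

∂f₁/∂x = 2·x·y.
At (5/2, -3/2) this is -7.5000.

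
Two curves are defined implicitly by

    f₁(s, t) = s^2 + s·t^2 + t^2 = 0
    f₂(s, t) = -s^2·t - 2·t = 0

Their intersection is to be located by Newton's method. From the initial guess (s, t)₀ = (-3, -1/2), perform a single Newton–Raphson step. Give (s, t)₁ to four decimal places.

At (-3, -1/2): F = (8.5000, 5.5000).
Jacobian J = [[2·s + t^2, 2·s·t + 2·t], [-2·s·t, -s^2 - 2]].
At the point, J = [[-5.7500, 2.0000], [-3.0000, -11.0000]] (det J = 69.2500).
Solving J·Δ = −F gives Δ = (1.5090, 0.0884).
Then the next iterate is (s, t)₁ = (-1.4910, -0.4116).

(-1.4910, -0.4116)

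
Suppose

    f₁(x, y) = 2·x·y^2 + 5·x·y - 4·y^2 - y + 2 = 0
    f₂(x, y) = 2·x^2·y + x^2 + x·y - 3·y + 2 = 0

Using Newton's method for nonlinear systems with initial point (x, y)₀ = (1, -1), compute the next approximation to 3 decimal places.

(2.000, -0.125)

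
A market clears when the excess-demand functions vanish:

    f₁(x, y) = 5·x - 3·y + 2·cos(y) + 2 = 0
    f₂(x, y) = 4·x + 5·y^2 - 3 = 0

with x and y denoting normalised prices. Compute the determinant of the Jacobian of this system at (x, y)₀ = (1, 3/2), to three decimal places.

94.980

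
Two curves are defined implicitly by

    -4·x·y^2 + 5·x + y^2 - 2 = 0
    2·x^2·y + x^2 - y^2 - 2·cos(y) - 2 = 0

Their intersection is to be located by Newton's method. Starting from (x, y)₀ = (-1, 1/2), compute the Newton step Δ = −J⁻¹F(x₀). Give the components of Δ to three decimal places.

(0.044, 1.114)

At (-1, 1/2): F = (-5.750, -2.00517).
Jacobian J = [[-4·y^2 + 5, -8·x·y + 2·y], [4·x·y + 2·x, 2·x^2 - 2·y + 2·sin(y)]].
At the point, J = [[4.000, 5.000], [-4.000, 1.95885]] (det J = 27.83540).
Solving J·Δ = −F gives Δ = (0.044, 1.114).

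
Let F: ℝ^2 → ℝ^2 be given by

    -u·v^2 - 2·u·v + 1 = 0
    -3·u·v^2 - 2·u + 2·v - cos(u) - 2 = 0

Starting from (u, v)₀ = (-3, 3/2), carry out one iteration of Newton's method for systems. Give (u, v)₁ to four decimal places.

At (-3, 3/2): F = (16.7500, 28.239992).
Jacobian J = [[-v^2 - 2·v, -2·u·v - 2·u], [-3·v^2 + sin(u) - 2, -6·u·v + 2]].
At the point, J = [[-5.2500, 15.0000], [-8.891120, 29.0000]] (det J = -18.883200).
Solving J·Δ = −F gives Δ = (3.2913, 0.0353).
Then the next iterate is (u, v)₁ = (0.2913, 1.5353).

(0.2913, 1.5353)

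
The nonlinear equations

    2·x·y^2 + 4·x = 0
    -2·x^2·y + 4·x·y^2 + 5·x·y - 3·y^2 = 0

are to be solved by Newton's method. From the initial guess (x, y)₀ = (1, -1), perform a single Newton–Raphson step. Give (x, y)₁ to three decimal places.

(1.111, 0.667)

At (1, -1): F = (6.000, -2.000).
Jacobian J = [[2·y^2 + 4, 4·x·y], [-4·x·y + 4·y^2 + 5·y, -2·x^2 + 8·x·y + 5·x - 6·y]].
At the point, J = [[6.000, -4.000], [3.000, 1.000]] (det J = 18.000).
Solving J·Δ = −F gives Δ = (0.111, 1.667).
Then the next iterate is (x, y)₁ = (1.111, 0.667).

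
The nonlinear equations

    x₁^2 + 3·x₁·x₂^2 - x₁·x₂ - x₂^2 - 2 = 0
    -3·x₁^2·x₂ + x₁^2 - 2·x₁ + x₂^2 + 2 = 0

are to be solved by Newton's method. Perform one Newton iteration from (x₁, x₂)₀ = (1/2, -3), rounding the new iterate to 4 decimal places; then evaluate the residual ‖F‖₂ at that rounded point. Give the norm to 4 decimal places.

3.3538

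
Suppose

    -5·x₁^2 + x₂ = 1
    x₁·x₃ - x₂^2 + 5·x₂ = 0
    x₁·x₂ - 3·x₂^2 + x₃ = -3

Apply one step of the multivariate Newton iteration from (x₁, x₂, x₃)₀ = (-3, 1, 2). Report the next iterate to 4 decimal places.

(-1.5034, 1.1034, 2.4345)

At (-3, 1, 2): F = (-45.0000, -2.0000, -1.0000).
Jacobian J = [[-10·x₁, 1, 0], [x₃, -2·x₂ + 5, x₁], [x₂, x₁ - 6·x₂, 1]].
At the point, J = [[30.0000, 1.0000, 0.0000], [2.0000, 3.0000, -3.0000], [1.0000, -9.0000, 1.0000]] (det J = -725.0000).
Solving J·Δ = −F gives Δ = (1.4966, 0.1034, 0.4345).
Then the next iterate is (x₁, x₂, x₃)₁ = (-1.5034, 1.1034, 2.4345).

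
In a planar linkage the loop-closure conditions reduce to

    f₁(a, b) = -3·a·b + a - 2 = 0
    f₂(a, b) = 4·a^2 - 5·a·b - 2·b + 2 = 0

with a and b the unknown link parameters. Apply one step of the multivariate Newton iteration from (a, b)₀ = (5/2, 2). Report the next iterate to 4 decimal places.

(1.1763, 0.9492)

At (5/2, 2): F = (-14.5000, -2.0000).
Jacobian J = [[-3·b + 1, -3·a], [8·a - 5·b, -5·a - 2]].
At the point, J = [[-5.0000, -7.5000], [10.0000, -14.5000]] (det J = 147.5000).
Solving J·Δ = −F gives Δ = (-1.3237, -1.0508).
Then the next iterate is (a, b)₁ = (1.1763, 0.9492).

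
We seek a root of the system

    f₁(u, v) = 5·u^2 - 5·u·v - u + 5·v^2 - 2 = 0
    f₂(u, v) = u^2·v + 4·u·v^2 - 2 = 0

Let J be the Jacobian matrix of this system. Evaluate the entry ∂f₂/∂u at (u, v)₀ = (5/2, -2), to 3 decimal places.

6.000

∂f₂/∂u = 2·u·v + 4·v^2.
At (5/2, -2) this is 6.000.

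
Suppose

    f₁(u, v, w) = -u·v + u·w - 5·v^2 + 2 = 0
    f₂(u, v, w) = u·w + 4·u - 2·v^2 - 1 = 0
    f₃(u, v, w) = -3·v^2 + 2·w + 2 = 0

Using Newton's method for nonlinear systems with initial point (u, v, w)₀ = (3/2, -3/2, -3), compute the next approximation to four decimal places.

(-2.9167, -1.9722, 4.5000)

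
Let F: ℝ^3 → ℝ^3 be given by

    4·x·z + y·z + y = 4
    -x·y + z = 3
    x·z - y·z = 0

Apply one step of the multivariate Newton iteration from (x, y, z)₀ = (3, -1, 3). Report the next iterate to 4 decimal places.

At (3, -1, 3): F = (28.0000, 3.0000, 12.0000).
Jacobian J = [[4·z, z + 1, 4·x + y], [-y, -x, 1], [z, -z, x - y]].
At the point, J = [[12.0000, 4.0000, 11.0000], [1.0000, -3.0000, 1.0000], [3.0000, -3.0000, 4.0000]] (det J = -46.0000).
Solving J·Δ = −F gives Δ = (0.9783, 0.1087, -3.6522).
Then the next iterate is (x, y, z)₁ = (3.9783, -0.8913, -0.6522).

(3.9783, -0.8913, -0.6522)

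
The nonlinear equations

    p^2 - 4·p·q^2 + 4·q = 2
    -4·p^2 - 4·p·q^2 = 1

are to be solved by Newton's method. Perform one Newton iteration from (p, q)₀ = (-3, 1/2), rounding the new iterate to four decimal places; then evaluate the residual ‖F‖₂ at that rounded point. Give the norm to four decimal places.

At (-3, 1/2): F = (12.0000, -34.0000).
Jacobian J = [[2·p - 4·q^2, -8·p·q + 4], [-8·p - 4·q^2, -8·p·q]].
At the point, J = [[-7.0000, 16.0000], [23.0000, 12.0000]] (det J = -452.0000).
Solving J·Δ = −F gives Δ = (1.5221, -0.0841).
Then the next iterate is (p, q)₁ = (-1.4779, 0.4159).
Re-evaluating at (-1.4779, 0.4159): F = (2.870334, -8.714208), so ‖F‖₂ = 9.1748.

9.1748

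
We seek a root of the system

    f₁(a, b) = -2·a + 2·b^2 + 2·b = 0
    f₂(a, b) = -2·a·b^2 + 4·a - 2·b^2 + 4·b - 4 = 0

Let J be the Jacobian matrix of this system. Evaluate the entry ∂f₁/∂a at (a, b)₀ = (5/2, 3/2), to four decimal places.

-2.0000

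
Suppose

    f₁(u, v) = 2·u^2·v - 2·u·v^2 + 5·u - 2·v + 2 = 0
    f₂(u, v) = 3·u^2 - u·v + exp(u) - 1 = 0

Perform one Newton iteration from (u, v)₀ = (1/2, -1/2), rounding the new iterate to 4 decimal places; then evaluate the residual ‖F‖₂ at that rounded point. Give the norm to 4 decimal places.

At (1/2, -1/2): F = (5.0000, 1.648721).
Jacobian J = [[4·u·v - 2·v^2 + 5, 2·u^2 - 4·u·v - 2], [6·u - v + exp(u), -u]].
At the point, J = [[3.5000, -0.5000], [5.148721, -0.5000]] (det J = 0.824361).
Solving J·Δ = −F gives Δ = (2.0327, 24.2286).
Then the next iterate is (u, v)₁ = (2.5327, 23.7286).
Re-evaluating at (2.5327, 23.7286): F = (-2580.431730, -29.266271), so ‖F‖₂ = 2580.5977.

2580.5977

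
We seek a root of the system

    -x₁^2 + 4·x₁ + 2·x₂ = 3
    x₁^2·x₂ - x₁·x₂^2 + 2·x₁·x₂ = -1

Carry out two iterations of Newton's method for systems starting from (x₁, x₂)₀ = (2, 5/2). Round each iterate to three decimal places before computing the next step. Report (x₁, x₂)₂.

At (2, 5/2): F = (6.000, 8.500).
Jacobian J = [[-2·x₁ + 4, 2], [2·x₁·x₂ - x₂^2 + 2·x₂, x₁^2 - 2·x₁·x₂ + 2·x₁]].
At the point, J = [[0.000, 2.000], [8.750, -2.000]] (det J = -17.500).
Solving J·Δ = −F gives Δ = (-1.657, -3.000).
Then the next iterate is (x₁, x₂)₁ = (0.343, -0.500).
Round to (0.343, -0.500) and repeat: F = (-2.74565, 0.51243), J = [[3.314, 2.000], [-1.593, 1.14665]].
Δ = (0.597, 0.383), so (x₁, x₂)₂ = (0.940, -0.117).

(0.940, -0.117)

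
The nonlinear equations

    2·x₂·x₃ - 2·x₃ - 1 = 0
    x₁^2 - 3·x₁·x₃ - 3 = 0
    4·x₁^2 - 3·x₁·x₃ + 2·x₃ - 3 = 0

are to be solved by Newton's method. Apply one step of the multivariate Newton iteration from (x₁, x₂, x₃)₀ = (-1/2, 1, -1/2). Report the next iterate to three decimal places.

(0.705, 0.000, 1.432)

At (-1/2, 1, -1/2): F = (-1.000, -3.500, -3.750).
Jacobian J = [[0, 2·x₃, 2·x₂ - 2], [2·x₁ - 3·x₃, 0, -3·x₁], [8·x₁ - 3·x₃, 0, -3·x₁ + 2]].
At the point, J = [[0.000, -1.000, 0.000], [0.500, 0.000, 1.500], [-2.500, 0.000, 3.500]] (det J = 5.500).
Solving J·Δ = −F gives Δ = (1.205, -1.000, 1.932).
Then the next iterate is (x₁, x₂, x₃)₁ = (0.705, 0.000, 1.432).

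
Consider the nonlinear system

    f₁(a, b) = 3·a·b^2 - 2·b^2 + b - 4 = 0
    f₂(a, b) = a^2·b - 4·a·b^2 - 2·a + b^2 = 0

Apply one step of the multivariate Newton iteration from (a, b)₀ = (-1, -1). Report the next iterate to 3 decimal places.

At (-1, -1): F = (-10.000, 6.000).
Jacobian J = [[3·b^2, 6·a·b - 4·b + 1], [2·a·b - 4·b^2 - 2, a^2 - 8·a·b + 2·b]].
At the point, J = [[3.000, 11.000], [-4.000, -9.000]] (det J = 17.000).
Solving J·Δ = −F gives Δ = (-1.412, 1.294).
Then the next iterate is (a, b)₁ = (-2.412, 0.294).

(-2.412, 0.294)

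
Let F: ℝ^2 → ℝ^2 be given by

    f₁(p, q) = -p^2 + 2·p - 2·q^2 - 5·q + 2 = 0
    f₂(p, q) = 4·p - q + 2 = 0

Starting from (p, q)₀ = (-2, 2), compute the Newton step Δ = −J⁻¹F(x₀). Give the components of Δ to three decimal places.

(1.739, -1.043)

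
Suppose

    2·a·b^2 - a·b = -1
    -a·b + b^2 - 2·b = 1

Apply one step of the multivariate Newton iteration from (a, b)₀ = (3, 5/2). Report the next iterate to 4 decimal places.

(0.1000, 2.4259)

At (3, 5/2): F = (31.0000, -7.2500).
Jacobian J = [[2·b^2 - b, 4·a·b - a], [-b, -a + 2·b - 2]].
At the point, J = [[10.0000, 27.0000], [-2.5000, 0.0000]] (det J = 67.5000).
Solving J·Δ = −F gives Δ = (-2.9000, -0.0741).
Then the next iterate is (a, b)₁ = (0.1000, 2.4259).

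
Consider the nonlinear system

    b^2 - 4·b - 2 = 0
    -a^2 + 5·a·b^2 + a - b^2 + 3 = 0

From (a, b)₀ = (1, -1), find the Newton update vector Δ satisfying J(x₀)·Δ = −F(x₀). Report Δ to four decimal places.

At (1, -1): F = (3.0000, 7.0000).
Jacobian J = [[0, 2·b - 4], [-2·a + 5·b^2 + 1, 10·a·b - 2·b]].
At the point, J = [[0.0000, -6.0000], [4.0000, -8.0000]] (det J = 24.0000).
Solving J·Δ = −F gives Δ = (-0.7500, 0.5000).

(-0.7500, 0.5000)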